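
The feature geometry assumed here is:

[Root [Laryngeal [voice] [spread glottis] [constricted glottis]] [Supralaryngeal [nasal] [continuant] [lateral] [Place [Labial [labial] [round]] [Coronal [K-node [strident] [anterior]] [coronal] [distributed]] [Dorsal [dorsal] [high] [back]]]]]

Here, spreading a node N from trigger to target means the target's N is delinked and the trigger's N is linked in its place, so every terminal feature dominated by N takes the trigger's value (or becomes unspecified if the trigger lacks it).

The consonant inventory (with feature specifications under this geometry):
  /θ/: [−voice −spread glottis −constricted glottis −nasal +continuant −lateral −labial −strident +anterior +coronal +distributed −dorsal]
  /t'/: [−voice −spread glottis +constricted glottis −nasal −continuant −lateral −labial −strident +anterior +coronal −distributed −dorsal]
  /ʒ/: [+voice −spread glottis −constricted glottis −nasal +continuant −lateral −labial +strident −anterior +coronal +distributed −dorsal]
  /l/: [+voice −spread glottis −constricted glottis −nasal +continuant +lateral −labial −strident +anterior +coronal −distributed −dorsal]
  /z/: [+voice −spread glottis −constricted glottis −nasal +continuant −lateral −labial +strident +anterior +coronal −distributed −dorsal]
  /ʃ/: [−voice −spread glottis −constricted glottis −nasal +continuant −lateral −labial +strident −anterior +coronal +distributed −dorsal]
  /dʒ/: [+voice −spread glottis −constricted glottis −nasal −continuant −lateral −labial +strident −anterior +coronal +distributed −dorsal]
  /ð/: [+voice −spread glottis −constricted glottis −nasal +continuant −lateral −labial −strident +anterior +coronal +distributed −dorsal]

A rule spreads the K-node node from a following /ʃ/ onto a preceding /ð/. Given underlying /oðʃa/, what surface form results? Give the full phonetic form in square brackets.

[oʒʃa]

K-node immediately or transitively dominates [strident], [anterior].
The target acquires /ʃ/'s values for everything under K-node — [+strident], [−anterior] — while keeping its own [voice], [spread glottis], [constricted glottis], ….
Among the inventory, only /ʒ/ has exactly this specification, giving the surface form [oʒʃa].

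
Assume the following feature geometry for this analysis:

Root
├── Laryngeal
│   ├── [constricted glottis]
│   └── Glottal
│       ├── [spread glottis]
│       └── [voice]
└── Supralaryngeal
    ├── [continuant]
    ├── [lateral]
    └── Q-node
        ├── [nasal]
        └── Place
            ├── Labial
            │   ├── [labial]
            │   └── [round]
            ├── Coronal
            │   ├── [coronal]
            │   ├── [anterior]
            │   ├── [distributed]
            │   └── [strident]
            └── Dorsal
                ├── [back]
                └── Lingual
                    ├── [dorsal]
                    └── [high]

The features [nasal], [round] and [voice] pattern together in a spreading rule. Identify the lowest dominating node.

[nasal]: Root / Supralaryngeal / Q-node / [nasal].
[round]: Root / Supralaryngeal / Q-node / Place / Labial / [round].
[voice]: Root / Laryngeal / Glottal / [voice].
The listed terminals split across distinct daughters of Root, so Root itself is the smallest node containing them all.

Root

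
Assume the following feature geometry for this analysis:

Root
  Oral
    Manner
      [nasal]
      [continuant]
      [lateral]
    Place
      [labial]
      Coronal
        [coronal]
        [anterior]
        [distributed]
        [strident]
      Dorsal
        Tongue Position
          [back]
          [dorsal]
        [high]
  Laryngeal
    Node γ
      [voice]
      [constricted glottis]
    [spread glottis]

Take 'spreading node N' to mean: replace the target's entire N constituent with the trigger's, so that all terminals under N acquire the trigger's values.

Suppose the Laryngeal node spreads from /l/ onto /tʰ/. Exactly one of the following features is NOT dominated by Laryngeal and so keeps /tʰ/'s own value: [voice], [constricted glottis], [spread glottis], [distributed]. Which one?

[distributed]

Laryngeal dominates exactly [voice], [constricted glottis], [spread glottis].
Of the listed options, [spread glottis], [constricted glottis], [voice] are among these and would be overwritten by spreading Laryngeal.
[distributed] is not within the Laryngeal subtree (it hangs from Coronal), so /tʰ/'s [distributed] value survives.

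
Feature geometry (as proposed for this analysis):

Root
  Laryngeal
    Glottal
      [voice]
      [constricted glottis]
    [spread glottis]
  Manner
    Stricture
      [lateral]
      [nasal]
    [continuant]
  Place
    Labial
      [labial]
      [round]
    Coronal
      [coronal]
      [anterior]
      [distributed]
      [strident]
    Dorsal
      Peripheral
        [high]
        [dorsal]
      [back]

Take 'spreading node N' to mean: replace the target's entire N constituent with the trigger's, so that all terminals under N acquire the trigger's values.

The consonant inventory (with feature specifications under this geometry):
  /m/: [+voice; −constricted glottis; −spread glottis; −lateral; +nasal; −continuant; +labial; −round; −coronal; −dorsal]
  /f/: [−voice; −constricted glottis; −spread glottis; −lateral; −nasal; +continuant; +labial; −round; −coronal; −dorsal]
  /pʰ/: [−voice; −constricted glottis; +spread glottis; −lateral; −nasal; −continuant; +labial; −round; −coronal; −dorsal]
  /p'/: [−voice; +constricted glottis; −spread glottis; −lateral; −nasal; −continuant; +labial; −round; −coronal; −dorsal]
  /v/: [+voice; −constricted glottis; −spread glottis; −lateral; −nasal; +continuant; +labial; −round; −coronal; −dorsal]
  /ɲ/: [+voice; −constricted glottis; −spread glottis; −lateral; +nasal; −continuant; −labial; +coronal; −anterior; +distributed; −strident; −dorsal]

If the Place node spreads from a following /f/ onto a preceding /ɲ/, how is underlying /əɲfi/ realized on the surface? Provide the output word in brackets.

[əmfi]

Terminals under Place in this geometry: [labial], [round], [coronal], [anterior], [distributed], [strident], [high], [dorsal], [back].
Spreading Place from /f/ onto /ɲ/ replaces those values with /f/'s: [+labial], [−round], [−coronal], [−dorsal]. Features outside Place ([voice], [constricted glottis], [spread glottis], …) stay as in /ɲ/.
Among the inventory, only /m/ has exactly this specification, giving the surface form [əmfi].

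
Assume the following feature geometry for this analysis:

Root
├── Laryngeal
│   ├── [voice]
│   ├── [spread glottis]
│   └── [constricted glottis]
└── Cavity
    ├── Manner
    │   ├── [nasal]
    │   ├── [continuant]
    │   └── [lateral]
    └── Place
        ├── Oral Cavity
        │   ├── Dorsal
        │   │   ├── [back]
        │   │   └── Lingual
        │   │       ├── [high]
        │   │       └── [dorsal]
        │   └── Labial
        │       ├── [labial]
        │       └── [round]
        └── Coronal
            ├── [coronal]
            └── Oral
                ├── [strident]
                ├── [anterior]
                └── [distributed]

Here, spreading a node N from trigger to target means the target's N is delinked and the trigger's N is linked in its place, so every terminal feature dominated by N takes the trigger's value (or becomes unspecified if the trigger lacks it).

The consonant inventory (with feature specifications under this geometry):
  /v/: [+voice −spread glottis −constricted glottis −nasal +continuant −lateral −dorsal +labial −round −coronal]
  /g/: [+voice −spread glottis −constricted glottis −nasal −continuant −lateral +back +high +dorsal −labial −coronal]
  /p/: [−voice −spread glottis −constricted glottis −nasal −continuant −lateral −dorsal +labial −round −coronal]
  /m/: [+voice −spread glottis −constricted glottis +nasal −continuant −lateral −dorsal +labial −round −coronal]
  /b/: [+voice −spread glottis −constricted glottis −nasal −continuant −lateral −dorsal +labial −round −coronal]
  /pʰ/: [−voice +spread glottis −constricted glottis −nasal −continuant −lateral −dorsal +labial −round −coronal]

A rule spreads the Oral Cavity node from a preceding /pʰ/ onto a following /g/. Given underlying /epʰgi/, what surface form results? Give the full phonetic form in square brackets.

[epʰbi]

Terminals under Oral Cavity in this geometry: [back], [high], [dorsal], [labial], [round].
After delinking /g/'s Oral Cavity and linking /pʰ/'s, the affected terminals become [−dorsal], [+labial], [−round]; [voice], [spread glottis], [constricted glottis], … (outside Oral Cavity) are retained from /g/.
The resulting bundle matches /b/ in the inventory; substituting it for /g/ gives [epʰbi].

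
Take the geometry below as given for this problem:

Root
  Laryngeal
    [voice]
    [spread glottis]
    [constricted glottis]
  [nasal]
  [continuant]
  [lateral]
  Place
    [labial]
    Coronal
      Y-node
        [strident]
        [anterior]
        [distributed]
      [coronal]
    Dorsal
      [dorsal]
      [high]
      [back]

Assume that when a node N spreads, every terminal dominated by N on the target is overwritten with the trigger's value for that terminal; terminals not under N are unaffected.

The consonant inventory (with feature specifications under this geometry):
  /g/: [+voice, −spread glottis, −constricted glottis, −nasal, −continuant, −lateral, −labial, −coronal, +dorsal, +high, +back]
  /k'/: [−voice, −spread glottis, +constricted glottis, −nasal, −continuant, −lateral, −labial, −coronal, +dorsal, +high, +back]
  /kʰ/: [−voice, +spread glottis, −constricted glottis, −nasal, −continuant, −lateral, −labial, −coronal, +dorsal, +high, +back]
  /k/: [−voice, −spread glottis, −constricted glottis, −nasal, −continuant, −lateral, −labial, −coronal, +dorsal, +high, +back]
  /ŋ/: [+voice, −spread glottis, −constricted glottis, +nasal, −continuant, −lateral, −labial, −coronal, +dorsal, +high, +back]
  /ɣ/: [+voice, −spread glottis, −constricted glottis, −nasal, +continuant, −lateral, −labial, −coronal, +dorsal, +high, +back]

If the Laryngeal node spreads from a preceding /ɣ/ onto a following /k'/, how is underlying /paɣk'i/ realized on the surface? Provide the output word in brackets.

[paɣgi]

Terminals under Laryngeal in this geometry: [voice], [spread glottis], [constricted glottis].
Spreading Laryngeal from /ɣ/ onto /k'/ replaces those values with /ɣ/'s: [+voice], [−spread glottis], [−constricted glottis]. Features outside Laryngeal ([nasal], [continuant], [lateral], …) stay as in /k'/.
Among the inventory, only /g/ has exactly this specification, giving the surface form [paɣgi].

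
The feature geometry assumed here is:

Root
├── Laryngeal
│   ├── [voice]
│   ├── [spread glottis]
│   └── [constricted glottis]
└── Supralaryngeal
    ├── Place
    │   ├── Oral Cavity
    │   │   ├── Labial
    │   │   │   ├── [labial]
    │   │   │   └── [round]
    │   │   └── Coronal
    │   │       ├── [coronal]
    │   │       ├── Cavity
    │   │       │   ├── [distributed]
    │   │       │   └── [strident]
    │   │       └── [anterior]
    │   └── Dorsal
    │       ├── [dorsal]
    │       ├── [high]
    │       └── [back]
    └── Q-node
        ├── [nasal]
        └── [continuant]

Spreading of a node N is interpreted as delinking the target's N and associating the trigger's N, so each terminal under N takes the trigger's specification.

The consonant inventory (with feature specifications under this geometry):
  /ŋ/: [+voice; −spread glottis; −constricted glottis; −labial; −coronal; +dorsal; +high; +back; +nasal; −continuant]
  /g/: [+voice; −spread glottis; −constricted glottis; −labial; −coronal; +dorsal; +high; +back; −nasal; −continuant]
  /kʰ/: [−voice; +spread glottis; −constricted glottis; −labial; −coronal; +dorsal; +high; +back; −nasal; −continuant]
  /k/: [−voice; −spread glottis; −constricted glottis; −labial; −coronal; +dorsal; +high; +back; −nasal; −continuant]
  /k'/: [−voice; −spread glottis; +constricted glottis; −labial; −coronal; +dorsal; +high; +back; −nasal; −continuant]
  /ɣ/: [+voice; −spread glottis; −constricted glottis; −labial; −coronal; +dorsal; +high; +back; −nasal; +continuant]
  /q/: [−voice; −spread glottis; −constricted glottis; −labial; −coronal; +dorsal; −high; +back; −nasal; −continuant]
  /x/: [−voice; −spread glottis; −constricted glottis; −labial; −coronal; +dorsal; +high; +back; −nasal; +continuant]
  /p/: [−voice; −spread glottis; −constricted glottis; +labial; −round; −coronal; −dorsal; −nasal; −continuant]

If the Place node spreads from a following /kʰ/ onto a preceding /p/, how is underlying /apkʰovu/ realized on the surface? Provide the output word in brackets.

[akkʰovu]

Place immediately or transitively dominates [labial], [round], [coronal], [distributed], [strident], [anterior], [dorsal], [high], [back].
The target acquires /kʰ/'s values for everything under Place — [−labial], [−coronal], [+dorsal], [+high], [+back] — while keeping its own [voice], [spread glottis], [constricted glottis], ….
Among the inventory, only /k/ has exactly this specification, giving the surface form [akkʰovu].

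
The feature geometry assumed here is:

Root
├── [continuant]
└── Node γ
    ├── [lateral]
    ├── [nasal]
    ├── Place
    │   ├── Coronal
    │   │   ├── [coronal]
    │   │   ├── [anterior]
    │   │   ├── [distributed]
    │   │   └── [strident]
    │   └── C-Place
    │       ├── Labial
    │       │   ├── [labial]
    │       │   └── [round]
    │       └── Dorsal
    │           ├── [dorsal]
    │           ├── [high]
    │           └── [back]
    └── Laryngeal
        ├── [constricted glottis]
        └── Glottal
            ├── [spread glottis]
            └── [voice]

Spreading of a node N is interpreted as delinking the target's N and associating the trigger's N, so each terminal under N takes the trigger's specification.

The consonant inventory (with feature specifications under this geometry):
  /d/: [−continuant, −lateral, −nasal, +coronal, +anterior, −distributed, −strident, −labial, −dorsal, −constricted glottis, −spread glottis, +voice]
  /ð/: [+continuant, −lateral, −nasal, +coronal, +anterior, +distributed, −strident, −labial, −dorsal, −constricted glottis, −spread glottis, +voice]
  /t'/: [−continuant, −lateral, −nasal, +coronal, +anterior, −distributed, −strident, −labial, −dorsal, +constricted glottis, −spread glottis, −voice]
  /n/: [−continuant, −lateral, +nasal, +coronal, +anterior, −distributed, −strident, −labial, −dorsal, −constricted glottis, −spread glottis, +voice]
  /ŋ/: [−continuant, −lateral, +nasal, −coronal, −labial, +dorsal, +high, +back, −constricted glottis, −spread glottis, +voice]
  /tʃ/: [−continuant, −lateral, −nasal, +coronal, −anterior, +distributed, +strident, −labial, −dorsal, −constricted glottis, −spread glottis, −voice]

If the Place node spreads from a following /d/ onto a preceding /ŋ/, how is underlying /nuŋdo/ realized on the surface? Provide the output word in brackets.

[nundo]

The Place node dominates the terminals [coronal], [anterior], [distributed], [strident], [labial], [round], [dorsal], [high], [back].
Spreading Place from /d/ onto /ŋ/ replaces those values with /d/'s: [+coronal], [+anterior], [−distributed], [−strident], [−labial], [−dorsal]. Features outside Place ([continuant], [lateral], [nasal], …) stay as in /ŋ/.
Among the inventory, only /n/ has exactly this specification, giving the surface form [nundo].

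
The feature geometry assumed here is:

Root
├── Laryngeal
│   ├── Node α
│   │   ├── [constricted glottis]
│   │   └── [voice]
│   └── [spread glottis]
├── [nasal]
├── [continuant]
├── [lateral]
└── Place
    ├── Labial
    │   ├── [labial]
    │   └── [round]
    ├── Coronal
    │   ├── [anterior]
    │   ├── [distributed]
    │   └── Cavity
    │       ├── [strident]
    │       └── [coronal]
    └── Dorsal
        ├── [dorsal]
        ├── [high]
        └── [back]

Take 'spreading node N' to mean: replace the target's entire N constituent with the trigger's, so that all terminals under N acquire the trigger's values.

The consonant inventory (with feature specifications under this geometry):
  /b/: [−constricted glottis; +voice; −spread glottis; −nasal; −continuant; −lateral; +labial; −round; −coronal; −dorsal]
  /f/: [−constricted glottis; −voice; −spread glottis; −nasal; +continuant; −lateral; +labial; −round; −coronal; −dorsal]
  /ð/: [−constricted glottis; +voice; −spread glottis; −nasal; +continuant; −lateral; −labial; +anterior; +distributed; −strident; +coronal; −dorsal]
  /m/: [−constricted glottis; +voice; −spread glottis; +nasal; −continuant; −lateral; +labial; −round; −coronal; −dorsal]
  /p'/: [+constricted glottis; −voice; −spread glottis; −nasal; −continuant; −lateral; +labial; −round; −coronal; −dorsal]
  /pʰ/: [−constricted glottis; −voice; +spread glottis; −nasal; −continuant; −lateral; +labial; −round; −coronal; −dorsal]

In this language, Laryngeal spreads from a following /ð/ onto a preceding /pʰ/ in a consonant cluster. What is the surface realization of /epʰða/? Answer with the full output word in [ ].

[ebða]

Laryngeal immediately or transitively dominates [constricted glottis], [voice], [spread glottis].
The target acquires /ð/'s values for everything under Laryngeal — [−constricted glottis], [+voice], [−spread glottis] — while keeping its own [nasal], [continuant], [lateral], ….
This feature bundle is that of [b], so /epʰða/ surfaces as [ebða].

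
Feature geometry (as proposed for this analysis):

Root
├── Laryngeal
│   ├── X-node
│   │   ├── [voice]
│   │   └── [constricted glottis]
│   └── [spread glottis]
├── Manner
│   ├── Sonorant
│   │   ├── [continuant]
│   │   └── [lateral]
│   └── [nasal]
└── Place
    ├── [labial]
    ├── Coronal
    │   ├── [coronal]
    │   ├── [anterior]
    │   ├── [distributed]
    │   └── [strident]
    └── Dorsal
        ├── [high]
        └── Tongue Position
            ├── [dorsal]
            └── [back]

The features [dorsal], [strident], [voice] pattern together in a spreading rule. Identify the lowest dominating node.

Root

[dorsal]: Root ▹ Place ▹ Dorsal ▹ Tongue Position ▹ [dorsal].
[strident]: Root ▹ Place ▹ Coronal ▹ [strident].
[voice]: Root ▹ Laryngeal ▹ X-node ▹ [voice].
These paths first converge at Root; no daughter of Root dominates all 3 features, so Root is the minimal constituent.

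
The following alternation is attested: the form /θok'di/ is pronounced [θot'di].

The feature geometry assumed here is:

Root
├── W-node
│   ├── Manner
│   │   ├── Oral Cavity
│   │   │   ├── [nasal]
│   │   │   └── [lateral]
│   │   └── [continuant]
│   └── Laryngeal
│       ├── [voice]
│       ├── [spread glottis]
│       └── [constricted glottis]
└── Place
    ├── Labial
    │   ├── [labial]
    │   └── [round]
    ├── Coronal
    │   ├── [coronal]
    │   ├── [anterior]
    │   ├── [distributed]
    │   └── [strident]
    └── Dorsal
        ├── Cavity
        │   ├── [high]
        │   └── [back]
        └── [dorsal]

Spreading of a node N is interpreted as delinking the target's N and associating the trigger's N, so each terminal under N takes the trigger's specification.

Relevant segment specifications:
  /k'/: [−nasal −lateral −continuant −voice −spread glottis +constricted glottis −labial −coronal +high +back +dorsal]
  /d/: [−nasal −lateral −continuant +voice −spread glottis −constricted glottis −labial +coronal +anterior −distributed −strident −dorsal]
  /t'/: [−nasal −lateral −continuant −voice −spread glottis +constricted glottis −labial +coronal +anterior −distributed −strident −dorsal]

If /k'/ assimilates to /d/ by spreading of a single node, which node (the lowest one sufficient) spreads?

Place

Comparing /k'/ with its surface form [t'], the features that change are [coronal], [anterior], [distributed], [strident], [dorsal], [high], [back].
Tracing each changed feature up the tree, the paths first meet at Place; any lower node misses at least one of them.
Spreading Place from /d/ overwrites each of those terminals with /d/'s values, yielding exactly [t'].
Since [constricted glottis], [voice] are preserved even though /d/ disagrees there, no node above Place spread.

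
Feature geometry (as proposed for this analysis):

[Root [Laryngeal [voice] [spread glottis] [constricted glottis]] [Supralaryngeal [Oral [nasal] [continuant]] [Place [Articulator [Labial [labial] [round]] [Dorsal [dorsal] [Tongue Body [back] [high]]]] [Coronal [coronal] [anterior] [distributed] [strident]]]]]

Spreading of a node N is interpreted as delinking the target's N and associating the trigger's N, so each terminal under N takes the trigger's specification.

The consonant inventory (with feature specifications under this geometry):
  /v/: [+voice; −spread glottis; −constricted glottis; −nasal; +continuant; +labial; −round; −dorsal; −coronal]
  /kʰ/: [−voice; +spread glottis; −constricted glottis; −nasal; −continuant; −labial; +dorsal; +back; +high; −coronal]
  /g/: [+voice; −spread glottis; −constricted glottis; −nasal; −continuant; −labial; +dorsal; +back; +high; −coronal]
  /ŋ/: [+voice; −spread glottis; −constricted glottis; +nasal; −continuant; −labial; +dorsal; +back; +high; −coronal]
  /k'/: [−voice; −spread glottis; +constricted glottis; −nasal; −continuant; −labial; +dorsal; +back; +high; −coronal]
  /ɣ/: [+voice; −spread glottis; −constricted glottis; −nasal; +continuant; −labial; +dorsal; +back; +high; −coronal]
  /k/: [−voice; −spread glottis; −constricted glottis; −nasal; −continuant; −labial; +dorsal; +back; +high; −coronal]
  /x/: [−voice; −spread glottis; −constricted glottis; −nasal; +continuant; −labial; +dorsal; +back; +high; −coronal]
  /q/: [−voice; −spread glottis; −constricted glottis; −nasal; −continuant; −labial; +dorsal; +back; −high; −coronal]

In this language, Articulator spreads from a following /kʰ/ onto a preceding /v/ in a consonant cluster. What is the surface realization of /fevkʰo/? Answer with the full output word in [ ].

[feɣkʰo]

The Articulator node dominates the terminals [labial], [round], [dorsal], [back], [high].
After delinking /v/'s Articulator and linking /kʰ/'s, the affected terminals become [−labial], [+dorsal], [+back], [+high]; [voice], [spread glottis], [constricted glottis], … (outside Articulator) are retained from /v/.
The resulting bundle matches /ɣ/ in the inventory; substituting it for /v/ gives [feɣkʰo].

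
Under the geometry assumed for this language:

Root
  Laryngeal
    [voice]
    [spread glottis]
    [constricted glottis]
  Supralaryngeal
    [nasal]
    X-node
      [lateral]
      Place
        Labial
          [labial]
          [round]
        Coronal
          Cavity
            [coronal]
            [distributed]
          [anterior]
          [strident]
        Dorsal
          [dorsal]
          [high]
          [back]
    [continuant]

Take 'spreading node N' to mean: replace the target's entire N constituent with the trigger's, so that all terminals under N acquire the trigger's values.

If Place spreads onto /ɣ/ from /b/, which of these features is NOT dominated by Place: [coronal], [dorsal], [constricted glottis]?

[constricted glottis]

Place dominates exactly [labial], [round], [coronal], [distributed], [anterior], [strident], [dorsal], [high], [back].
Of the listed options, [dorsal], [coronal] are among these and would be overwritten by spreading Place.
But [constricted glottis] is a dependent of Laryngeal, outside Place; it is therefore untouched by the spreading.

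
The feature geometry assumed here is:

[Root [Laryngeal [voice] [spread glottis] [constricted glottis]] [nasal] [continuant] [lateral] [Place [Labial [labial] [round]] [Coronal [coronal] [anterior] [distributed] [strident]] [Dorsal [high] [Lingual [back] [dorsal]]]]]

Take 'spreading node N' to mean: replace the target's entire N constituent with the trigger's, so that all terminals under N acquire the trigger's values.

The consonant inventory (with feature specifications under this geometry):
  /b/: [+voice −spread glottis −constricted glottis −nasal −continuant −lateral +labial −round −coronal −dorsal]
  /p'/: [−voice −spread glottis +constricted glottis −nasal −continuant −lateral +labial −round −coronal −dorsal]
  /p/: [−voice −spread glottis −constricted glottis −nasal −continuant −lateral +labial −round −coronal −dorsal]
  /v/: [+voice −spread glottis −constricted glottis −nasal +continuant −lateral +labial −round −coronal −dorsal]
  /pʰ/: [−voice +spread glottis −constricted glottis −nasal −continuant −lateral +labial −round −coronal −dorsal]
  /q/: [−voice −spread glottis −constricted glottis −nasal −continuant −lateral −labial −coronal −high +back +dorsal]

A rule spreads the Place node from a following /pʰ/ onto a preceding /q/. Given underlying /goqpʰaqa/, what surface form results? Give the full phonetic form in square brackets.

The Place node dominates the terminals [labial], [round], [coronal], [anterior], [distributed], [strident], [high], [back], [dorsal].
The target acquires /pʰ/'s values for everything under Place — [+labial], [−round], [−coronal], [−dorsal] — while keeping its own [voice], [spread glottis], [constricted glottis], ….
The resulting bundle matches /p/ in the inventory; substituting it for /q/ gives [goppʰaqa].

[goppʰaqa]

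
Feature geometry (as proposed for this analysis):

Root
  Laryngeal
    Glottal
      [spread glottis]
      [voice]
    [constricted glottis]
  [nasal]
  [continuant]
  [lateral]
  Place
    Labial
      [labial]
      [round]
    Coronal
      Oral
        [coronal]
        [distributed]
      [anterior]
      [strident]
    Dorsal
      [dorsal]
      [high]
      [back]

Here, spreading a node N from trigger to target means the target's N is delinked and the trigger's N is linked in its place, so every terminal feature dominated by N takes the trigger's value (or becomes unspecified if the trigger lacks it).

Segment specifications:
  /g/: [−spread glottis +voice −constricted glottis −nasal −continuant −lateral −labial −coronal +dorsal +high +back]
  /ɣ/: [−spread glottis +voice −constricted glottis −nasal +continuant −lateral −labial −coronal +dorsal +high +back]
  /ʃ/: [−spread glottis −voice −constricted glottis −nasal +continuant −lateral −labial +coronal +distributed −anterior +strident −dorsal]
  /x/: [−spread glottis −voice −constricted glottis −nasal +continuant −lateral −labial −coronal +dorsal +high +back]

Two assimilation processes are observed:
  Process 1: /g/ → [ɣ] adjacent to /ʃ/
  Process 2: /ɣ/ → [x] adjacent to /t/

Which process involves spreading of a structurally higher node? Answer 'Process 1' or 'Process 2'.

Process 1: the feature that changes is [continuant]; the minimal node is [continuant] (depth 1).
In Process 2, [voice] changes, so the minimal spreading node is [voice] at depth 3.
[continuant] (depth 1) sits above [voice] (depth 3), making Process 1 the one with the higher spreading node.

Process 1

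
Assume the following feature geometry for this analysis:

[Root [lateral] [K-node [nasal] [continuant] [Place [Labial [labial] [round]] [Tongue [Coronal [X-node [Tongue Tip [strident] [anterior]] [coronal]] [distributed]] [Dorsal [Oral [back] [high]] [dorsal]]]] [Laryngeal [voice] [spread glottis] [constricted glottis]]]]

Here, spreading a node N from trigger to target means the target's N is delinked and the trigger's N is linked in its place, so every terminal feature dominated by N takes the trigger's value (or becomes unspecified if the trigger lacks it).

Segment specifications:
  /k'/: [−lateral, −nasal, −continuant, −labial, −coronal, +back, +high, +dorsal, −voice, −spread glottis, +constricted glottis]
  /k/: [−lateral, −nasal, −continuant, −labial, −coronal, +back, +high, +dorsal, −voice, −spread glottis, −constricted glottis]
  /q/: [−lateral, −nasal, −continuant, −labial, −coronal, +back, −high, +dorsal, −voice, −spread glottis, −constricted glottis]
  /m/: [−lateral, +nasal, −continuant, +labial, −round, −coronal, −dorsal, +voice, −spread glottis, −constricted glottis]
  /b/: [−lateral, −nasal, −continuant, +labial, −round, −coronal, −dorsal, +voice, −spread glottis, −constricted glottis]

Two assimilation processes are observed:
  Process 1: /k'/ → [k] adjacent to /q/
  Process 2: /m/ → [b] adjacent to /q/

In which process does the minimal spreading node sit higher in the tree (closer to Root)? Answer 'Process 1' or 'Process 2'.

Process 2

Process 1: the feature that changes is [constricted glottis]; the minimal node is [constricted glottis] (depth 3).
In Process 2, [nasal] changes, so the minimal spreading node is [nasal] at depth 2.
[nasal] (depth 2) sits above [constricted glottis] (depth 3), making Process 2 the one with the higher spreading node.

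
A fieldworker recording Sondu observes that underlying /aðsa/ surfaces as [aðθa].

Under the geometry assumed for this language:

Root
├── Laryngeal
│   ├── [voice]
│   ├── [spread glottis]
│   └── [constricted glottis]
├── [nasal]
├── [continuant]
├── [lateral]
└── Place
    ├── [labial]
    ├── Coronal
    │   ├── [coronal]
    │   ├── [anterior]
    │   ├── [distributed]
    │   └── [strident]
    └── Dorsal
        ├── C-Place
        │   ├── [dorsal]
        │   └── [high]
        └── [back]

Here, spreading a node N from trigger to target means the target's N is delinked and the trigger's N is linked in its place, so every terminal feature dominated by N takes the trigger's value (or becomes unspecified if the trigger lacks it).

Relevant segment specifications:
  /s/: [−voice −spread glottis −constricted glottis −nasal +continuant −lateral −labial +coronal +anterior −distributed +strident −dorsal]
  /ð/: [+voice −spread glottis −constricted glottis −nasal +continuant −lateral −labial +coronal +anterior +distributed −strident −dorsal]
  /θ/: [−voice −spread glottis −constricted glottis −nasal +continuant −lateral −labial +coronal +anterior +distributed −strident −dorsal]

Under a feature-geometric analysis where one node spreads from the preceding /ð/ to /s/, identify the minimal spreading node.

The alternation /s/ → [θ] changes [distributed], [strident] and nothing else.
Tracing each changed feature up the tree, the paths first meet at Coronal; any lower node misses at least one of them.
Spreading Coronal from /ð/ overwrites each of those terminals with /ð/'s values, yielding exactly [θ].
[voice] stays as in /s/ although /ð/ differs there, so no node dominating it spread; among the remaining candidates Coronal is the lowest that derives the output.

Coronal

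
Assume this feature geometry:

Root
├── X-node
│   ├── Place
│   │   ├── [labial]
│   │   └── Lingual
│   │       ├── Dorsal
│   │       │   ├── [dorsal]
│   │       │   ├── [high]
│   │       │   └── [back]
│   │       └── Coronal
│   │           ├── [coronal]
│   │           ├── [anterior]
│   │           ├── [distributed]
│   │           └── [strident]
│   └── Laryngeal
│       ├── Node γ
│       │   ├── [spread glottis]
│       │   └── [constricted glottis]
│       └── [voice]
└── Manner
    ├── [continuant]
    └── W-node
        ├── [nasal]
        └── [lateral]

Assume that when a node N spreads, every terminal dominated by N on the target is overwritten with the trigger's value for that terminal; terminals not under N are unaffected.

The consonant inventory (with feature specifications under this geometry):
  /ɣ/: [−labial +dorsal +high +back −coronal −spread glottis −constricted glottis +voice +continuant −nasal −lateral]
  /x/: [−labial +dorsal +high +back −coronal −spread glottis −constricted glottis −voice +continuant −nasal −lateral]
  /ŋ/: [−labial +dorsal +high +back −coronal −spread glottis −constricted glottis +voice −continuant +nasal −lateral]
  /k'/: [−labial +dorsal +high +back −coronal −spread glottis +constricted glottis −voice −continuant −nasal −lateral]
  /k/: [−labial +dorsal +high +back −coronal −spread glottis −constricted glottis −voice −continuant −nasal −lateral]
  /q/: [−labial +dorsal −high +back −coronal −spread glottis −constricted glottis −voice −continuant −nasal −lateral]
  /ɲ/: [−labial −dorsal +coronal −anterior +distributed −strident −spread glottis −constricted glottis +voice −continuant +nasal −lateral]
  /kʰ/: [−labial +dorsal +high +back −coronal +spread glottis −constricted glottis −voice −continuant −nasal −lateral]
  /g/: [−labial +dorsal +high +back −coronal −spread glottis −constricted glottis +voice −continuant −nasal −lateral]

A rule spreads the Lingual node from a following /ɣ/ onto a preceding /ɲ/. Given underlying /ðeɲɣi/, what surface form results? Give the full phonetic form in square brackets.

[ðeŋɣi]

The Lingual node dominates the terminals [dorsal], [high], [back], [coronal], [anterior], [distributed], [strident].
After delinking /ɲ/'s Lingual and linking /ɣ/'s, the affected terminals become [+dorsal], [+high], [+back], [−coronal]; [labial], [spread glottis], [constricted glottis], … (outside Lingual) are retained from /ɲ/.
This feature bundle is that of [ŋ], so /ðeɲɣi/ surfaces as [ðeŋɣi].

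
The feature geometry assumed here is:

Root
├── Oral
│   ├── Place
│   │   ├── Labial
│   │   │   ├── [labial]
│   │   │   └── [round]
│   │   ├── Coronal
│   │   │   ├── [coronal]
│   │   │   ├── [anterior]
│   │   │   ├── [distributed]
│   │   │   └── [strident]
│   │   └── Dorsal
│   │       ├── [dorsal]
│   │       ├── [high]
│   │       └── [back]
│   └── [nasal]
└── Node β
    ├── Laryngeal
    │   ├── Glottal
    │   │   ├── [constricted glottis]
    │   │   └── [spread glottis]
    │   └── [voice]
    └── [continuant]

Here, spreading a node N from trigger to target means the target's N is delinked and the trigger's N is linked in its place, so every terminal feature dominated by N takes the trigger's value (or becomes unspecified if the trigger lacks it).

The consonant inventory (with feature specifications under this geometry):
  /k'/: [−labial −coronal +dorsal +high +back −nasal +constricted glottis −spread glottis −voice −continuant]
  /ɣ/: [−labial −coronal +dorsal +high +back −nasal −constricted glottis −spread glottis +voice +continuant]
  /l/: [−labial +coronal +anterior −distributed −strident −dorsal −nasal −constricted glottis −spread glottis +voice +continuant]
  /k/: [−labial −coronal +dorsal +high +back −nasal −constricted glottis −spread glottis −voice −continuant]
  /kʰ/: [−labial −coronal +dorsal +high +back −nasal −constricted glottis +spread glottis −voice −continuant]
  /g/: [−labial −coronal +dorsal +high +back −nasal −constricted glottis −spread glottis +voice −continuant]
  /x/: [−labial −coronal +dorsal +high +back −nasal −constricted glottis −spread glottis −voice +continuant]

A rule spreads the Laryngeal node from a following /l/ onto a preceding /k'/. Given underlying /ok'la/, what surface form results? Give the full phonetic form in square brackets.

The Laryngeal node dominates the terminals [constricted glottis], [spread glottis], [voice].
After delinking /k'/'s Laryngeal and linking /l/'s, the affected terminals become [−constricted glottis], [−spread glottis], [+voice]; [labial], [coronal], [dorsal], … (outside Laryngeal) are retained from /k'/.
This feature bundle is that of [g], so /ok'la/ surfaces as [ogla].

[ogla]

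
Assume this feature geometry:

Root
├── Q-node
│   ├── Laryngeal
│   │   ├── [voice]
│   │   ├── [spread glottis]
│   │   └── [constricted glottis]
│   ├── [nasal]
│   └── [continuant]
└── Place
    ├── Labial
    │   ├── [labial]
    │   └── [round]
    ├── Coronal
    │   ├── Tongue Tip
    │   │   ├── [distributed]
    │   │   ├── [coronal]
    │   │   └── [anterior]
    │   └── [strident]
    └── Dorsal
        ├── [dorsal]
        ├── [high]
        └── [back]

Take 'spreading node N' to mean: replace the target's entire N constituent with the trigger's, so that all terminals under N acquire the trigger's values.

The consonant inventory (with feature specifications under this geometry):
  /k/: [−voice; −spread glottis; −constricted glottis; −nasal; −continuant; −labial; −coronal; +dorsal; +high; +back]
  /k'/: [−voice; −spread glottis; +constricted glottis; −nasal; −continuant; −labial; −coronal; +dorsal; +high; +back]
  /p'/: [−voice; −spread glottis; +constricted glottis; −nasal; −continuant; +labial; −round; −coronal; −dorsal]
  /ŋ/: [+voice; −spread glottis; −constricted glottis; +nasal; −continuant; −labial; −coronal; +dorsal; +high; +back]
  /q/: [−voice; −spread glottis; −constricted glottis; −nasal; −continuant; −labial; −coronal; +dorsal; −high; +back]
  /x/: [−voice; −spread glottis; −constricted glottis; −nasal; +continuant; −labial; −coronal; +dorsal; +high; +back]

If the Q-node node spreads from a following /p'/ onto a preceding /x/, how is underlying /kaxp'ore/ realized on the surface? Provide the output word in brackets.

[kak'p'ore]

The Q-node node dominates the terminals [voice], [spread glottis], [constricted glottis], [nasal], [continuant].
After delinking /x/'s Q-node and linking /p'/'s, the affected terminals become [−voice], [−spread glottis], [+constricted glottis], [−nasal], [−continuant]; [labial], [coronal], [dorsal], … (outside Q-node) are retained from /x/.
The resulting bundle matches /k'/ in the inventory; substituting it for /x/ gives [kak'p'ore].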